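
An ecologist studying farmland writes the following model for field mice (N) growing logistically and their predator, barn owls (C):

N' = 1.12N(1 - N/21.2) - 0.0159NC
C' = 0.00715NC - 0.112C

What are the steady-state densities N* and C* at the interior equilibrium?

From dC/dt = 0 with C > 0: 0.00715N* = 0.112, so N* = 15.7.
Substitute into dN/dt = 0: 1.12(1 - 15.7/21.2) = 0.0159C*.
The bracket is 0.261, giving C* = 0.292/0.0159 = 18.4.

N* ≈ 15.7, C* ≈ 18.4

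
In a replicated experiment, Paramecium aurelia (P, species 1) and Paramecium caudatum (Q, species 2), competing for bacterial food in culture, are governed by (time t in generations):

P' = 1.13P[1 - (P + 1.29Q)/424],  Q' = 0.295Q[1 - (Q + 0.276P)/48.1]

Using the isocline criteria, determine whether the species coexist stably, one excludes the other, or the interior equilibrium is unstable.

species 1 excludes species 2

Compare the nullcline intercepts: K1/α12 = 424/1.29 = 329 > K2 = 48.1; K2/α21 = 48.1/0.276 = 174 < K1 = 424.
Since the inequalities point opposite ways, species 1 can invade but species 2 cannot.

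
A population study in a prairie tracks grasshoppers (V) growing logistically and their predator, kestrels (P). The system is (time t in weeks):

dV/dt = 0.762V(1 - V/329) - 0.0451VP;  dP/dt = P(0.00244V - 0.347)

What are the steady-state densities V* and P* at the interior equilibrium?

V* ≈ 142, P* ≈ 9.59

From dP/dt = 0 with P > 0: 0.00244V* = 0.347, so V* = 142.
Substitute into dV/dt = 0: 0.762(1 - 142/329) = 0.0451P*.
The bracket is 0.568, giving P* = 0.433/0.0451 = 9.59.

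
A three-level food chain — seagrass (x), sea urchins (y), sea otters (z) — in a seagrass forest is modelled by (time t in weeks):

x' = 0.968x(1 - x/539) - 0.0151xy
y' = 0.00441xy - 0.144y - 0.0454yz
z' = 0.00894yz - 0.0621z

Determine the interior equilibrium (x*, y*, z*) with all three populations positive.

From dz/dt = 0: 0.00894y* = 0.0621, so y* = 6.95.
From dx/dt = 0: 0.968(1 - x*/539) = 0.0151·6.95, giving x* = 539·(1 - 0.108) = 481.
From dy/dt = 0: 0.00441·481 - 0.144 = 0.0454z*, so z* = 1.98/0.0454 = 43.5.

x* ≈ 481, y* ≈ 6.95, z* ≈ 43.5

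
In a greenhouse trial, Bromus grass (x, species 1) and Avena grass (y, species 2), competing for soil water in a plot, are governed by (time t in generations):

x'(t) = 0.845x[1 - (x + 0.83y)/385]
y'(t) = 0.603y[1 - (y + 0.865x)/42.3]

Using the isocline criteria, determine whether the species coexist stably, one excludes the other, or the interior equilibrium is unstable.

Compare the nullcline intercepts: K1/α12 = 385/0.83 = 464 > K2 = 42.3; K2/α21 = 42.3/0.865 = 48.9 < K1 = 385.
Since the inequalities point opposite ways, species 1 can invade but species 2 cannot.

species 1 excludes species 2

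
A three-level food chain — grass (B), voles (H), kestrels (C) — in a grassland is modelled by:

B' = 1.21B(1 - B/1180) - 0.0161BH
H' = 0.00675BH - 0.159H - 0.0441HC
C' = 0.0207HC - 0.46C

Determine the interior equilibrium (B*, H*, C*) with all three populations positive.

From dC/dt = 0: 0.0207H* = 0.46, so H* = 22.2.
From dB/dt = 0: 1.21(1 - B*/1180) = 0.0161·22.2, giving B* = 1180·(1 - 0.296) = 831.
From dH/dt = 0: 0.00675·831 - 0.159 = 0.0441C*, so C* = 5.45/0.0441 = 124.

B* ≈ 831, H* ≈ 22.2, C* ≈ 124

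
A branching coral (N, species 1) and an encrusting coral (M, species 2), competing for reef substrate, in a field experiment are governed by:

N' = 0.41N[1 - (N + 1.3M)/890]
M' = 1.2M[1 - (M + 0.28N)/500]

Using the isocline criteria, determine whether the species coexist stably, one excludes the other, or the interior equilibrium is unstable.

stable coexistence

Compare the nullcline intercepts: K1/α12 = 890/1.3 = 685 > K2 = 500; K2/α21 = 500/0.28 = 1790 > K1 = 890.
Since both inequalities hold, each species can invade when rare, so the interior equilibrium is stable.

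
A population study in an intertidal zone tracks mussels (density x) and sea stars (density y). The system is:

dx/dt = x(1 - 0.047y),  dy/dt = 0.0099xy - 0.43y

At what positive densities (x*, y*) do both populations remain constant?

x* ≈ 43.4, y* ≈ 21.3

Set dy/dt = 0 with y > 0: 0.0099x - 0.43 = 0, so x* = 0.43/0.0099 = 43.4.
Set dx/dt = 0 with x > 0: 1 - 0.047y = 0, so y* = 1/0.047 = 21.3.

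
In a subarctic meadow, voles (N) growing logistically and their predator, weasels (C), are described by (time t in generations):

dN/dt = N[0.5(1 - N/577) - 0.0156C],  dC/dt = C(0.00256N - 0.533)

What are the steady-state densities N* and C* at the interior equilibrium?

From dC/dt = 0 with C > 0: 0.00256N* = 0.533, so N* = 208.
Substitute into dN/dt = 0: 0.5(1 - 208/577) = 0.0156C*.
The bracket is 0.639, giving C* = 0.32/0.0156 = 20.5.

N* ≈ 208, C* ≈ 20.5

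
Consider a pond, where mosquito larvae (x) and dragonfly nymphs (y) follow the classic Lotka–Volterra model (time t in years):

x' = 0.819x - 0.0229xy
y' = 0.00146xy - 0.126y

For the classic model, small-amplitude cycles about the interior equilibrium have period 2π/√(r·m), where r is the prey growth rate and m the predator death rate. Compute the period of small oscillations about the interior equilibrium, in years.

T ≈ 19.6 years

Here r = 0.819 and m = 0.126, so r·m = 0.103.
ω = √0.103 = 0.321 per year, hence T = 2π/ω ≈ 19.6 years.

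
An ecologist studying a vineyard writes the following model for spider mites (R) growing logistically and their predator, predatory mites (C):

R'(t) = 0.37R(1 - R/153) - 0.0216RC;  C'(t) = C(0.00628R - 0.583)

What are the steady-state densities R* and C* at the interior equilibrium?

From dC/dt = 0 with C > 0: 0.00628R* = 0.583, so R* = 92.8.
Substitute into dR/dt = 0: 0.37(1 - 92.8/153) = 0.0216C*.
The bracket is 0.393, giving C* = 0.145/0.0216 = 6.74.

R* ≈ 92.8, C* ≈ 6.74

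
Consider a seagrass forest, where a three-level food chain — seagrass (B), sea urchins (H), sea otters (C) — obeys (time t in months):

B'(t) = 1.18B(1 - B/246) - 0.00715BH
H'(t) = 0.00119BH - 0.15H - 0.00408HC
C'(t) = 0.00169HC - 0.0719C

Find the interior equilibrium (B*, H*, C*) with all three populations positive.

B* ≈ 183, H* ≈ 42.5, C* ≈ 16.5

From dC/dt = 0: 0.00169H* = 0.0719, so H* = 42.5.
From dB/dt = 0: 1.18(1 - B*/246) = 0.00715·42.5, giving B* = 246·(1 - 0.258) = 183.
From dH/dt = 0: 0.00119·183 - 0.15 = 0.00408C*, so C* = 0.0673/0.00408 = 16.5.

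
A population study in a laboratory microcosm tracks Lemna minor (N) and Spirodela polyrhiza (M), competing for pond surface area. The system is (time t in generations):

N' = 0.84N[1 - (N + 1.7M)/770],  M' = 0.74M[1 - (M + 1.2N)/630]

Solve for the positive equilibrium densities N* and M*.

Setting both brackets to zero gives the nullclines N + 1.7M = 770 and 1.2N + M = 630.
Substituting M = 630 - 1.2N into the first: N(1 - 1.7·1.2) = 770 - 1.7·630.
So N* = -301/-1.04 = 289, and then M* = 630 - 1.2·289 = 283.

N* ≈ 289, M* ≈ 283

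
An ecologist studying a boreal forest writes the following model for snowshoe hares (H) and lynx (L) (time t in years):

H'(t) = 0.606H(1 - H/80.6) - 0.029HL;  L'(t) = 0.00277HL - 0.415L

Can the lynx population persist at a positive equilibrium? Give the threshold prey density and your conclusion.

The predator equation gives dL/dt > 0 only when H > 0.415/0.00277 = 150.
Without the predator, H → K = 80.6. Since 80.6 < 150, the predator cannot invade.

Threshold H = 150; K < 150, so no, the predator goes extinct.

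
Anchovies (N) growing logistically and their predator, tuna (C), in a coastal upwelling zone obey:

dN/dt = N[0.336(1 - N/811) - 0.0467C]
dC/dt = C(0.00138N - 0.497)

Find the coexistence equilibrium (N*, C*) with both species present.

From dC/dt = 0 with C > 0: 0.00138N* = 0.497, so N* = 360.
Substitute into dN/dt = 0: 0.336(1 - 360/811) = 0.0467C*.
The bracket is 0.556, giving C* = 0.187/0.0467 = 4.

N* ≈ 360, C* ≈ 4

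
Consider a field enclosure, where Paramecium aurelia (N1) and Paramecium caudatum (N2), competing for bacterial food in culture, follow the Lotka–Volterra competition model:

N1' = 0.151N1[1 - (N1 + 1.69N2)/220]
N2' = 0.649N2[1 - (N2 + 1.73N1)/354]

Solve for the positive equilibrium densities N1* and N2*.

N1* ≈ 197, N2* ≈ 13.8

Setting both brackets to zero gives the nullclines N1 + 1.69N2 = 220 and 1.73N1 + N2 = 354.
Substituting N2 = 354 - 1.73N1 into the first: N1(1 - 1.69·1.73) = 220 - 1.69·354.
So N1* = -378/-1.92 = 197, and then N2* = 354 - 1.73·197 = 13.8.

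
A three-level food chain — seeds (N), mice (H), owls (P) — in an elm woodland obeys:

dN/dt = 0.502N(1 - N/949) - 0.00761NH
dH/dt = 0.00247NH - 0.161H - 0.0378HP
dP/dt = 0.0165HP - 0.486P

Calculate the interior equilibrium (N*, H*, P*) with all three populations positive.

From dP/dt = 0: 0.0165H* = 0.486, so H* = 29.5.
From dN/dt = 0: 0.502(1 - N*/949) = 0.00761·29.5, giving N* = 949·(1 - 0.447) = 525.
From dH/dt = 0: 0.00247·525 - 0.161 = 0.0378P*, so P* = 1.14/0.0378 = 30.1.

N* ≈ 525, H* ≈ 29.5, P* ≈ 30.1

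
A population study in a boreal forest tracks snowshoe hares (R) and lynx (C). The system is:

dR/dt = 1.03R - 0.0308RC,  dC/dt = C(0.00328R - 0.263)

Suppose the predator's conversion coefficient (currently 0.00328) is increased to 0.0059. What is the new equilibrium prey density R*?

At the interior fixed point, setting dC/dt = 0 with C > 0 fixes R* = (predator death rate)/(RC coefficient) — independent of the other coefficients.
With the change, R* = 0.263/0.0059 = 44.6; it falls from 80.2.

R* ≈ 44.6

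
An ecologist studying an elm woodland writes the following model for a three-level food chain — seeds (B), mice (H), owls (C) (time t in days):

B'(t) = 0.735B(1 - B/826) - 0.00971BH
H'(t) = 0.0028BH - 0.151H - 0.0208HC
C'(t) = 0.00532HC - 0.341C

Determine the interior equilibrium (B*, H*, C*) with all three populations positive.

B* ≈ 127, H* ≈ 64.1, C* ≈ 9.78

From dC/dt = 0: 0.00532H* = 0.341, so H* = 64.1.
From dB/dt = 0: 0.735(1 - B*/826) = 0.00971·64.1, giving B* = 826·(1 - 0.847) = 127.
From dH/dt = 0: 0.0028·127 - 0.151 = 0.0208C*, so C* = 0.203/0.0208 = 9.78.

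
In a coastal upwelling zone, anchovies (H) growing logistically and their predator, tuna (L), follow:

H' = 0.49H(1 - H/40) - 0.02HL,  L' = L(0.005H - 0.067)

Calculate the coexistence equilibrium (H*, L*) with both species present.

From dL/dt = 0 with L > 0: 0.005H* = 0.067, so H* = 13.4.
Substitute into dH/dt = 0: 0.49(1 - 13.4/40) = 0.02L*.
The bracket is 0.665, giving L* = 0.326/0.02 = 16.3.

H* ≈ 13.4, L* ≈ 16.3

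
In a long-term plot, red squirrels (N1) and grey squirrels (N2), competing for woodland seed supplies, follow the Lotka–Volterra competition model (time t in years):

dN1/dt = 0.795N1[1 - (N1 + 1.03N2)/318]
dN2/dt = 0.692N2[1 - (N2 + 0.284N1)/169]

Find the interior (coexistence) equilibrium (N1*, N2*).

N1* ≈ 203, N2* ≈ 111

Setting both brackets to zero gives the nullclines N1 + 1.03N2 = 318 and 0.284N1 + N2 = 169.
Substituting N2 = 169 - 0.284N1 into the first: N1(1 - 1.03·0.284) = 318 - 1.03·169.
So N1* = 144/0.707 = 203, and then N2* = 169 - 0.284·203 = 111.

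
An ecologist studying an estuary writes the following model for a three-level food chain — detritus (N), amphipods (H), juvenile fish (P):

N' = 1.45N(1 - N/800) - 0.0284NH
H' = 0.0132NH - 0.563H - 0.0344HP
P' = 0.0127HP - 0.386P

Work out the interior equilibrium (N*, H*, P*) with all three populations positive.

N* ≈ 324, H* ≈ 30.4, P* ≈ 108

From dP/dt = 0: 0.0127H* = 0.386, so H* = 30.4.
From dN/dt = 0: 1.45(1 - N*/800) = 0.0284·30.4, giving N* = 800·(1 - 0.595) = 324.
From dH/dt = 0: 0.0132·324 - 0.563 = 0.0344P*, so P* = 3.71/0.0344 = 108.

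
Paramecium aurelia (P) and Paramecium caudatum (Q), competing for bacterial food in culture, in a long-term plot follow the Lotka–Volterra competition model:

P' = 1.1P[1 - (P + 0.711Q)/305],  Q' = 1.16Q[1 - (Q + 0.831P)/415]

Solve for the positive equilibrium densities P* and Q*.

P* ≈ 24.3, Q* ≈ 395

Setting both brackets to zero gives the nullclines P + 0.711Q = 305 and 0.831P + Q = 415.
Substituting Q = 415 - 0.831P into the first: P(1 - 0.711·0.831) = 305 - 0.711·415.
So P* = 9.94/0.409 = 24.3, and then Q* = 415 - 0.831·24.3 = 395.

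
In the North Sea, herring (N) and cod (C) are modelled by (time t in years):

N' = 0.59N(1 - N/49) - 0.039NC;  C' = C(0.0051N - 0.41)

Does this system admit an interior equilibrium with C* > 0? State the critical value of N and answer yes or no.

The predator equation gives dC/dt > 0 only when N > 0.41/0.0051 = 80.4.
Without the predator, N → K = 49. Since 49 < 80.4, the predator cannot invade.

Threshold N = 80.4; K < 80.4, so no, the predator goes extinct.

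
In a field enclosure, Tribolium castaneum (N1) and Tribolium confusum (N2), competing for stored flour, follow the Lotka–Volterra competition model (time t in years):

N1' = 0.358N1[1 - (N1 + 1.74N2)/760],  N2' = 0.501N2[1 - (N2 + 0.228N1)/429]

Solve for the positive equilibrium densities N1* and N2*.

N1* ≈ 22.4, N2* ≈ 424

Setting both brackets to zero gives the nullclines N1 + 1.74N2 = 760 and 0.228N1 + N2 = 429.
Substituting N2 = 429 - 0.228N1 into the first: N1(1 - 1.74·0.228) = 760 - 1.74·429.
So N1* = 13.5/0.603 = 22.4, and then N2* = 429 - 0.228·22.4 = 424.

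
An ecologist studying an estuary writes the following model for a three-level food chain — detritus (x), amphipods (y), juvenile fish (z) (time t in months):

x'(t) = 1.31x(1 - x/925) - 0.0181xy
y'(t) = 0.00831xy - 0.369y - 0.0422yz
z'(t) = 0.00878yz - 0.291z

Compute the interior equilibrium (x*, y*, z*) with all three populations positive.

x* ≈ 501, y* ≈ 33.1, z* ≈ 90

From dz/dt = 0: 0.00878y* = 0.291, so y* = 33.1.
From dx/dt = 0: 1.31(1 - x*/925) = 0.0181·33.1, giving x* = 925·(1 - 0.458) = 501.
From dy/dt = 0: 0.00831·501 - 0.369 = 0.0422z*, so z* = 3.8/0.0422 = 90.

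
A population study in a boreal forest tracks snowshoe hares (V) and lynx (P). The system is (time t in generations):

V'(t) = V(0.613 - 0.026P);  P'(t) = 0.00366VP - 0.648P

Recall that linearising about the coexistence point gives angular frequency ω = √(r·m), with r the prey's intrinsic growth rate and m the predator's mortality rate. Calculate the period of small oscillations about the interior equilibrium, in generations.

Here r = 0.613 and m = 0.648, so r·m = 0.397.
ω = √0.397 = 0.63 per generation, hence T = 2π/ω ≈ 9.97 generations.

T ≈ 9.97 generations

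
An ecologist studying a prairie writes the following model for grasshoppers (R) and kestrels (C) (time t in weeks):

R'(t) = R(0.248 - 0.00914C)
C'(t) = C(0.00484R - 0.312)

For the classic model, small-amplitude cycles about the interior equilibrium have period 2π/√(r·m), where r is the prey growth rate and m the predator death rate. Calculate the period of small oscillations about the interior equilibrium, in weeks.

T ≈ 22.6 weeks

Here r = 0.248 and m = 0.312, so r·m = 0.0774.
ω = √0.0774 = 0.278 per week, hence T = 2π/ω ≈ 22.6 weeks.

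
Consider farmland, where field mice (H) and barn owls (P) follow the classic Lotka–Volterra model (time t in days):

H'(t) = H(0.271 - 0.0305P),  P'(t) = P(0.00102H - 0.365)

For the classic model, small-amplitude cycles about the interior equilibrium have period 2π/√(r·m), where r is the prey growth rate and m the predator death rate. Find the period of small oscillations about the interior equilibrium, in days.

T ≈ 20 days

Here r = 0.271 and m = 0.365, so r·m = 0.0989.
ω = √0.0989 = 0.315 per day, hence T = 2π/ω ≈ 20 days.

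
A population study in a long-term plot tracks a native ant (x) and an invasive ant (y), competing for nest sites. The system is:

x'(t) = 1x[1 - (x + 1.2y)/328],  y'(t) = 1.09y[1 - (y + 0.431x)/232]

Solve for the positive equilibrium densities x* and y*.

x* ≈ 103, y* ≈ 188

Setting both brackets to zero gives the nullclines x + 1.2y = 328 and 0.431x + y = 232.
Substituting y = 232 - 0.431x into the first: x(1 - 1.2·0.431) = 328 - 1.2·232.
So x* = 49.6/0.483 = 103, and then y* = 232 - 0.431·103 = 188.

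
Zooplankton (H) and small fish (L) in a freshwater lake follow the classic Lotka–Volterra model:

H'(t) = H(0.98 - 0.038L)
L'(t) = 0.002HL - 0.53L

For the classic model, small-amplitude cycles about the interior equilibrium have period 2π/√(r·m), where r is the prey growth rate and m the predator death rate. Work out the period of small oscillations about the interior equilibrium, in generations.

T ≈ 8.72 generations

Here r = 0.98 and m = 0.53, so r·m = 0.519.
ω = √0.519 = 0.721 per generation, hence T = 2π/ω ≈ 8.72 generations.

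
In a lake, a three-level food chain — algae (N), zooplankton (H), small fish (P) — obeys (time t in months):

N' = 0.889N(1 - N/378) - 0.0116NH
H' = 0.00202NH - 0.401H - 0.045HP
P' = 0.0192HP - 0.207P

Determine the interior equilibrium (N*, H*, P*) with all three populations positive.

N* ≈ 325, H* ≈ 10.8, P* ≈ 5.67

From dP/dt = 0: 0.0192H* = 0.207, so H* = 10.8.
From dN/dt = 0: 0.889(1 - N*/378) = 0.0116·10.8, giving N* = 378·(1 - 0.141) = 325.
From dH/dt = 0: 0.00202·325 - 0.401 = 0.045P*, so P* = 0.255/0.045 = 5.67.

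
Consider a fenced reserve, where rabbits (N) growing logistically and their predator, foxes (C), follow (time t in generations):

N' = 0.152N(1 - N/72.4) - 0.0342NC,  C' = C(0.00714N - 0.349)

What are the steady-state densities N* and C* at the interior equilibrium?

From dC/dt = 0 with C > 0: 0.00714N* = 0.349, so N* = 48.9.
Substitute into dN/dt = 0: 0.152(1 - 48.9/72.4) = 0.0342C*.
The bracket is 0.325, giving C* = 0.0494/0.0342 = 1.44.

N* ≈ 48.9, C* ≈ 1.44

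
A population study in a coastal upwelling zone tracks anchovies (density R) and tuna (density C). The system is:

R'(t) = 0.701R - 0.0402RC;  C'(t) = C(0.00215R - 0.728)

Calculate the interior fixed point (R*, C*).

Set dC/dt = 0 with C > 0: 0.00215R - 0.728 = 0, so R* = 0.728/0.00215 = 339.
Set dR/dt = 0 with R > 0: 0.701 - 0.0402C = 0, so C* = 0.701/0.0402 = 17.4.

R* ≈ 339, C* ≈ 17.4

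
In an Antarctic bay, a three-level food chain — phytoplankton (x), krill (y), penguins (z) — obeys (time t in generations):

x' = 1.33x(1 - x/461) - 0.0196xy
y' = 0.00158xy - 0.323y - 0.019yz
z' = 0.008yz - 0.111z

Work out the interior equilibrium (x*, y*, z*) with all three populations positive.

From dz/dt = 0: 0.008y* = 0.111, so y* = 13.9.
From dx/dt = 0: 1.33(1 - x*/461) = 0.0196·13.9, giving x* = 461·(1 - 0.204) = 367.
From dy/dt = 0: 0.00158·367 - 0.323 = 0.019z*, so z* = 0.256/0.019 = 13.5.

x* ≈ 367, y* ≈ 13.9, z* ≈ 13.5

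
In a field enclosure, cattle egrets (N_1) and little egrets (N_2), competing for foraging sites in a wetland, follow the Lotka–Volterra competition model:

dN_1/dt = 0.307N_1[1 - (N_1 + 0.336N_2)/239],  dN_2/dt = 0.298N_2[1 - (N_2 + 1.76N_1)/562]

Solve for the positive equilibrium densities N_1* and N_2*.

N_1* ≈ 123, N_2* ≈ 346

Setting both brackets to zero gives the nullclines N_1 + 0.336N_2 = 239 and 1.76N_1 + N_2 = 562.
Substituting N_2 = 562 - 1.76N_1 into the first: N_1(1 - 0.336·1.76) = 239 - 0.336·562.
So N_1* = 50.2/0.409 = 123, and then N_2* = 562 - 1.76·123 = 346.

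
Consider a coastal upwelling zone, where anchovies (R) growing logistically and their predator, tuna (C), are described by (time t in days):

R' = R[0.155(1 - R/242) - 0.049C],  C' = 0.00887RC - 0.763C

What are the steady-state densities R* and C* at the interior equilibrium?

R* ≈ 86, C* ≈ 2.04

From dC/dt = 0 with C > 0: 0.00887R* = 0.763, so R* = 86.
Substitute into dR/dt = 0: 0.155(1 - 86/242) = 0.049C*.
The bracket is 0.645, giving C* = 0.0999/0.049 = 2.04.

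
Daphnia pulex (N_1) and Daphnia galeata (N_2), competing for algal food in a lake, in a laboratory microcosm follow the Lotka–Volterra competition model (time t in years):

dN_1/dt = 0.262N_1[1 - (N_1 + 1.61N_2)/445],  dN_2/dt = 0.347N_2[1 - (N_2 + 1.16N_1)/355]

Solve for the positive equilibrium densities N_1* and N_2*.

N_1* ≈ 146, N_2* ≈ 186

Setting both brackets to zero gives the nullclines N_1 + 1.61N_2 = 445 and 1.16N_1 + N_2 = 355.
Substituting N_2 = 355 - 1.16N_1 into the first: N_1(1 - 1.61·1.16) = 445 - 1.61·355.
So N_1* = -127/-0.868 = 146, and then N_2* = 355 - 1.16·146 = 186.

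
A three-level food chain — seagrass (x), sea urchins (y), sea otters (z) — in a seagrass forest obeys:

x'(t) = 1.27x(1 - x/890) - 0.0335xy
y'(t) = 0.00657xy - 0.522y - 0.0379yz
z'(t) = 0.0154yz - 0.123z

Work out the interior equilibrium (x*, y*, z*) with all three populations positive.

From dz/dt = 0: 0.0154y* = 0.123, so y* = 7.99.
From dx/dt = 0: 1.27(1 - x*/890) = 0.0335·7.99, giving x* = 890·(1 - 0.211) = 702.
From dy/dt = 0: 0.00657·702 - 0.522 = 0.0379z*, so z* = 4.09/0.0379 = 108.

x* ≈ 702, y* ≈ 7.99, z* ≈ 108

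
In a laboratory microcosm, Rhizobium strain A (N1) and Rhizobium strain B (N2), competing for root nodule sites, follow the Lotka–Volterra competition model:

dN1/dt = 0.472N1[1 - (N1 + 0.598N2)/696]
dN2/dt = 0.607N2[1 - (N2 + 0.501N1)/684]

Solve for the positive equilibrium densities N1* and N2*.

N1* ≈ 410, N2* ≈ 479

Setting both brackets to zero gives the nullclines N1 + 0.598N2 = 696 and 0.501N1 + N2 = 684.
Substituting N2 = 684 - 0.501N1 into the first: N1(1 - 0.598·0.501) = 696 - 0.598·684.
So N1* = 287/0.7 = 410, and then N2* = 684 - 0.501·410 = 479.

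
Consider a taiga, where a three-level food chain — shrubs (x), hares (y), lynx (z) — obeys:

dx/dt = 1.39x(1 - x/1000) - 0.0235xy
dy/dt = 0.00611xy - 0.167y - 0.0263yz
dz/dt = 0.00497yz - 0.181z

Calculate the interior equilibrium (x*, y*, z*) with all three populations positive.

From dz/dt = 0: 0.00497y* = 0.181, so y* = 36.4.
From dx/dt = 0: 1.39(1 - x*/1000) = 0.0235·36.4, giving x* = 1000·(1 - 0.616) = 384.
From dy/dt = 0: 0.00611·384 - 0.167 = 0.0263z*, so z* = 2.18/0.0263 = 82.9.

x* ≈ 384, y* ≈ 36.4, z* ≈ 82.9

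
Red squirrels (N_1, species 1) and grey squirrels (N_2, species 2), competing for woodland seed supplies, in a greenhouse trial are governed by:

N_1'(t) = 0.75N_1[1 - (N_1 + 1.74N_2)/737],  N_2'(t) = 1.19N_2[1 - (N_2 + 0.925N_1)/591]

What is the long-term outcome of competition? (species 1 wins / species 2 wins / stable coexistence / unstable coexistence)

unstable coexistence (outcome depends on initial conditions)

Compare the nullcline intercepts: K1/α12 = 737/1.74 = 424 < K2 = 591; K2/α21 = 591/0.925 = 639 < K1 = 737.
Since both are reversed, neither can invade when rare; the interior point is a saddle.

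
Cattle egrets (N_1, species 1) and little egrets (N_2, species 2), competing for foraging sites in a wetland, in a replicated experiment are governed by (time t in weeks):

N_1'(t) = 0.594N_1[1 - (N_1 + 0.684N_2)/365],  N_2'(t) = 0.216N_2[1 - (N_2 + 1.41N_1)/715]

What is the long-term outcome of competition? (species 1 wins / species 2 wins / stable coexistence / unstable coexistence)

species 2 excludes species 1

Compare the nullcline intercepts: K1/α12 = 365/0.684 = 534 < K2 = 715; K2/α21 = 715/1.41 = 507 > K1 = 365.
Since the inequalities point opposite ways, species 2 can invade but species 1 cannot.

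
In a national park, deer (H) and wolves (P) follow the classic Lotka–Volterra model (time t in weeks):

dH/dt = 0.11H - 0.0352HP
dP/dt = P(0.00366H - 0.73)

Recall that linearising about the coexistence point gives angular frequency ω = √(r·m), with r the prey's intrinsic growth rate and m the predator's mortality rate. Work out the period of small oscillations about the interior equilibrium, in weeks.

T ≈ 22.2 weeks

Here r = 0.11 and m = 0.73, so r·m = 0.0803.
ω = √0.0803 = 0.283 per week, hence T = 2π/ω ≈ 22.2 weeks.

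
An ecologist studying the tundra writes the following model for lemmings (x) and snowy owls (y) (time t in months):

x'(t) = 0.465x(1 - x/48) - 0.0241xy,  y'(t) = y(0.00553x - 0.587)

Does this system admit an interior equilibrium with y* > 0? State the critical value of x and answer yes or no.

The predator equation gives dy/dt > 0 only when x > 0.587/0.00553 = 106.
Without the predator, x → K = 48. Since 48 < 106, the predator cannot invade.

Threshold x = 106; K < 106, so no, the predator goes extinct.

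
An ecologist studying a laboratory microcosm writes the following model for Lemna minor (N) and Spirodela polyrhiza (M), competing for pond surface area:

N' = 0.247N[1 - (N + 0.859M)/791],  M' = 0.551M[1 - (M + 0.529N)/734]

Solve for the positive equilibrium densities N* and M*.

N* ≈ 294, M* ≈ 578

Setting both brackets to zero gives the nullclines N + 0.859M = 791 and 0.529N + M = 734.
Substituting M = 734 - 0.529N into the first: N(1 - 0.859·0.529) = 791 - 0.859·734.
So N* = 160/0.546 = 294, and then M* = 734 - 0.529·294 = 578.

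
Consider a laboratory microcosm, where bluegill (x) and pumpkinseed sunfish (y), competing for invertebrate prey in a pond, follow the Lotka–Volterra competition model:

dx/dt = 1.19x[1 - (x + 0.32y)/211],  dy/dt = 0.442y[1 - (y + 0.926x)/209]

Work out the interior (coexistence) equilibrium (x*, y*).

x* ≈ 205, y* ≈ 19.3

Setting both brackets to zero gives the nullclines x + 0.32y = 211 and 0.926x + y = 209.
Substituting y = 209 - 0.926x into the first: x(1 - 0.32·0.926) = 211 - 0.32·209.
So x* = 144/0.704 = 205, and then y* = 209 - 0.926·205 = 19.3.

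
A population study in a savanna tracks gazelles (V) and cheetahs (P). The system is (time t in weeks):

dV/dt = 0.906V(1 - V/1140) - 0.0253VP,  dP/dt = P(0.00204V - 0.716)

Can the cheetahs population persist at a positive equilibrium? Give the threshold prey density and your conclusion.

Threshold V = 351; K > 351, so yes, the predator persists.

The predator equation gives dP/dt > 0 only when V > 0.716/0.00204 = 351.
Without the predator, V → K = 1140. Since 1140 > 351, the predator can invade and persist.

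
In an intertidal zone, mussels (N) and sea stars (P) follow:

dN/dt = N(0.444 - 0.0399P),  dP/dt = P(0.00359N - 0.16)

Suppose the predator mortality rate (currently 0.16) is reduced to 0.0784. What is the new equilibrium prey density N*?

N* ≈ 21.8

At the interior fixed point, setting dP/dt = 0 with P > 0 fixes N* = (predator death rate)/(NP coefficient) — independent of the other coefficients.
With the change, N* = 0.0784/0.00359 = 21.8; it falls from 44.6.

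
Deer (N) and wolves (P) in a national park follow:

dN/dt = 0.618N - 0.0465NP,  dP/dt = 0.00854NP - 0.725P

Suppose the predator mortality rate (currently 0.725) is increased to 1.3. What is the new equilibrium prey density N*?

N* ≈ 152

At the interior fixed point, setting dP/dt = 0 with P > 0 fixes N* = (predator death rate)/(NP coefficient) — independent of the other coefficients.
With the change, N* = 1.3/0.00854 = 152; it rises from 84.9.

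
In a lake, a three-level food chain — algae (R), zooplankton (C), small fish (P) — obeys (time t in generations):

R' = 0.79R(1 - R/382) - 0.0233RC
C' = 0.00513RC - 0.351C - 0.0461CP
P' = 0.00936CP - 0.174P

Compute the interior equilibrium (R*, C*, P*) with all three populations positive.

From dP/dt = 0: 0.00936C* = 0.174, so C* = 18.6.
From dR/dt = 0: 0.79(1 - R*/382) = 0.0233·18.6, giving R* = 382·(1 - 0.548) = 173.
From dC/dt = 0: 0.00513·173 - 0.351 = 0.0461P*, so P* = 0.534/0.0461 = 11.6.

R* ≈ 173, C* ≈ 18.6, P* ≈ 11.6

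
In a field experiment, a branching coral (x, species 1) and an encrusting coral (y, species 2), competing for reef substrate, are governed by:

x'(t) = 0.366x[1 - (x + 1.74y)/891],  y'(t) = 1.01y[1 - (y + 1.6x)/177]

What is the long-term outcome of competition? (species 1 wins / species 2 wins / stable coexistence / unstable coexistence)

species 1 excludes species 2

Compare the nullcline intercepts: K1/α12 = 891/1.74 = 512 > K2 = 177; K2/α21 = 177/1.6 = 111 < K1 = 891.
Since the inequalities point opposite ways, species 1 can invade but species 2 cannot.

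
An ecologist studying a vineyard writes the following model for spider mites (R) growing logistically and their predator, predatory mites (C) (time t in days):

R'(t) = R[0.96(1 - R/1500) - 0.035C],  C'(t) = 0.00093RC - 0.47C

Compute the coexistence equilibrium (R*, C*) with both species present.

From dC/dt = 0 with C > 0: 0.00093R* = 0.47, so R* = 505.
Substitute into dR/dt = 0: 0.96(1 - 505/1500) = 0.035C*.
The bracket is 0.663, giving C* = 0.637/0.035 = 18.2.

R* ≈ 505, C* ≈ 18.2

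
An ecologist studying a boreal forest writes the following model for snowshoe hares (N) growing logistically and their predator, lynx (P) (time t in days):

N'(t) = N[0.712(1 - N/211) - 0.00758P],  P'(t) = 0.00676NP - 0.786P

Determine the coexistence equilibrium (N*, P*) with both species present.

N* ≈ 116, P* ≈ 42.2

From dP/dt = 0 with P > 0: 0.00676N* = 0.786, so N* = 116.
Substitute into dN/dt = 0: 0.712(1 - 116/211) = 0.00758P*.
The bracket is 0.449, giving P* = 0.32/0.00758 = 42.2.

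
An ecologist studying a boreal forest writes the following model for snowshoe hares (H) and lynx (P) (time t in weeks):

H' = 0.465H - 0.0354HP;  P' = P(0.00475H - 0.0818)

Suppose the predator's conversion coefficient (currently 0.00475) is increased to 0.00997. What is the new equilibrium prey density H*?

At the interior fixed point, setting dP/dt = 0 with P > 0 fixes H* = (predator death rate)/(HP coefficient) — independent of the other coefficients.
With the change, H* = 0.0818/0.00997 = 8.2; it falls from 17.2.

H* ≈ 8.2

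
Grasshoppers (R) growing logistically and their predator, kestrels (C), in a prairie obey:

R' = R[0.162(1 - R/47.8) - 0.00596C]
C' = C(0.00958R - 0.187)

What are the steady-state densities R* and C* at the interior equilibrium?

From dC/dt = 0 with C > 0: 0.00958R* = 0.187, so R* = 19.5.
Substitute into dR/dt = 0: 0.162(1 - 19.5/47.8) = 0.00596C*.
The bracket is 0.592, giving C* = 0.0958/0.00596 = 16.1.

R* ≈ 19.5, C* ≈ 16.1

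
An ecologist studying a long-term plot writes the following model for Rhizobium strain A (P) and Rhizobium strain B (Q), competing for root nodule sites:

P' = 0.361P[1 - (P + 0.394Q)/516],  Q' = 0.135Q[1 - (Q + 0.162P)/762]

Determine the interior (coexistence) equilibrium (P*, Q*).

Setting both brackets to zero gives the nullclines P + 0.394Q = 516 and 0.162P + Q = 762.
Substituting Q = 762 - 0.162P into the first: P(1 - 0.394·0.162) = 516 - 0.394·762.
So P* = 216/0.936 = 230, and then Q* = 762 - 0.162·230 = 725.

P* ≈ 230, Q* ≈ 725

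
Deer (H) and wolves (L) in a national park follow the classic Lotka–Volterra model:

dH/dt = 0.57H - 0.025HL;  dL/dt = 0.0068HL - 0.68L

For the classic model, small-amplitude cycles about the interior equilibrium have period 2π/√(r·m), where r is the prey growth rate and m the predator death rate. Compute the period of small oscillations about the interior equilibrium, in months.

T ≈ 10.1 months

Here r = 0.57 and m = 0.68, so r·m = 0.388.
ω = √0.388 = 0.623 per month, hence T = 2π/ω ≈ 10.1 months.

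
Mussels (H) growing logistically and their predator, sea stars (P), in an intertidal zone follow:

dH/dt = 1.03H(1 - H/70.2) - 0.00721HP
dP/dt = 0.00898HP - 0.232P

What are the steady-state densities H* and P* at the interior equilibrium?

From dP/dt = 0 with P > 0: 0.00898H* = 0.232, so H* = 25.8.
Substitute into dH/dt = 0: 1.03(1 - 25.8/70.2) = 0.00721P*.
The bracket is 0.632, giving P* = 0.651/0.00721 = 90.3.

H* ≈ 25.8, P* ≈ 90.3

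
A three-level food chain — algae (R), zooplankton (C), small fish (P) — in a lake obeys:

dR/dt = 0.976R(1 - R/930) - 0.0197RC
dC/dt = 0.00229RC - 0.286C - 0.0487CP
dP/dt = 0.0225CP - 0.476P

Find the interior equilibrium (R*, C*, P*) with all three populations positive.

From dP/dt = 0: 0.0225C* = 0.476, so C* = 21.2.
From dR/dt = 0: 0.976(1 - R*/930) = 0.0197·21.2, giving R* = 930·(1 - 0.427) = 533.
From dC/dt = 0: 0.00229·533 - 0.286 = 0.0487P*, so P* = 0.934/0.0487 = 19.2.

R* ≈ 533, C* ≈ 21.2, P* ≈ 19.2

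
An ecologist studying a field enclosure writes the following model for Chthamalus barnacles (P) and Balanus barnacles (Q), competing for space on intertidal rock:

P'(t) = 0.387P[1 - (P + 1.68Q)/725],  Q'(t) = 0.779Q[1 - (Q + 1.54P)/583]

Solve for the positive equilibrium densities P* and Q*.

P* ≈ 160, Q* ≈ 336

Setting both brackets to zero gives the nullclines P + 1.68Q = 725 and 1.54P + Q = 583.
Substituting Q = 583 - 1.54P into the first: P(1 - 1.68·1.54) = 725 - 1.68·583.
So P* = -254/-1.59 = 160, and then Q* = 583 - 1.54·160 = 336.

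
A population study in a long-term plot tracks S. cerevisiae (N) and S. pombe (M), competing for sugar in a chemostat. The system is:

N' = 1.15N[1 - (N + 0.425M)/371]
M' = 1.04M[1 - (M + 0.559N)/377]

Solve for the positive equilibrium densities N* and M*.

Setting both brackets to zero gives the nullclines N + 0.425M = 371 and 0.559N + M = 377.
Substituting M = 377 - 0.559N into the first: N(1 - 0.425·0.559) = 371 - 0.425·377.
So N* = 211/0.762 = 276, and then M* = 377 - 0.559·276 = 222.

N* ≈ 276, M* ≈ 222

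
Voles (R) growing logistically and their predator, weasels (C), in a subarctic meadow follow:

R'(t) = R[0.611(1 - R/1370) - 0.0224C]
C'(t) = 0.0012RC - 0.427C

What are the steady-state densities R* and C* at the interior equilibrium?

From dC/dt = 0 with C > 0: 0.0012R* = 0.427, so R* = 356.
Substitute into dR/dt = 0: 0.611(1 - 356/1370) = 0.0224C*.
The bracket is 0.74, giving C* = 0.452/0.0224 = 20.2.

R* ≈ 356, C* ≈ 20.2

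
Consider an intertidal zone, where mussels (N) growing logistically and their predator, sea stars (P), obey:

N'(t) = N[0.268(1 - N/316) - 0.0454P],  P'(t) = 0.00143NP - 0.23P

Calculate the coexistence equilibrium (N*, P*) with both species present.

From dP/dt = 0 with P > 0: 0.00143N* = 0.23, so N* = 161.
Substitute into dN/dt = 0: 0.268(1 - 161/316) = 0.0454P*.
The bracket is 0.491, giving P* = 0.132/0.0454 = 2.9.

N* ≈ 161, P* ≈ 2.9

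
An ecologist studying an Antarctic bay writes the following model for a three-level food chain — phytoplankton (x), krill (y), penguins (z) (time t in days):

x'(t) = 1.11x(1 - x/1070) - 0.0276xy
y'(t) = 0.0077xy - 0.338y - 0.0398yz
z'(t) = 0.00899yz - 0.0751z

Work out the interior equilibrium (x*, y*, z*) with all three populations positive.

From dz/dt = 0: 0.00899y* = 0.0751, so y* = 8.35.
From dx/dt = 0: 1.11(1 - x*/1070) = 0.0276·8.35, giving x* = 1070·(1 - 0.208) = 848.
From dy/dt = 0: 0.0077·848 - 0.338 = 0.0398z*, so z* = 6.19/0.0398 = 156.

x* ≈ 848, y* ≈ 8.35, z* ≈ 156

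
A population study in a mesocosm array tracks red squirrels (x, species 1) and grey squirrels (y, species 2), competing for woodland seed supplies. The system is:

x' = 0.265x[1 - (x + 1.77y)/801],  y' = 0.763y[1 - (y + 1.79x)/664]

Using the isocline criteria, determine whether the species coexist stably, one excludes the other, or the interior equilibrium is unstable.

Compare the nullcline intercepts: K1/α12 = 801/1.77 = 453 < K2 = 664; K2/α21 = 664/1.79 = 371 < K1 = 801.
Since both are reversed, neither can invade when rare; the interior point is a saddle.

unstable coexistence (outcome depends on initial conditions)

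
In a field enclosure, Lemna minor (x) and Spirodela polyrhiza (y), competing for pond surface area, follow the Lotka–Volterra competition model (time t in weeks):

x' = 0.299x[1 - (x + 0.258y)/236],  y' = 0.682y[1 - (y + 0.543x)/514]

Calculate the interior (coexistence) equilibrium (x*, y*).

x* ≈ 120, y* ≈ 449

Setting both brackets to zero gives the nullclines x + 0.258y = 236 and 0.543x + y = 514.
Substituting y = 514 - 0.543x into the first: x(1 - 0.258·0.543) = 236 - 0.258·514.
So x* = 103/0.86 = 120, and then y* = 514 - 0.543·120 = 449.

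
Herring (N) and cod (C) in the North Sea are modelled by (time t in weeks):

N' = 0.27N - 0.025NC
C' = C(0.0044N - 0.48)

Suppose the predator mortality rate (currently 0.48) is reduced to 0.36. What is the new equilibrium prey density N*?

N* ≈ 81.8

At the interior fixed point, setting dC/dt = 0 with C > 0 fixes N* = (predator death rate)/(NC coefficient) — independent of the other coefficients.
With the change, N* = 0.36/0.0044 = 81.8; it falls from 109.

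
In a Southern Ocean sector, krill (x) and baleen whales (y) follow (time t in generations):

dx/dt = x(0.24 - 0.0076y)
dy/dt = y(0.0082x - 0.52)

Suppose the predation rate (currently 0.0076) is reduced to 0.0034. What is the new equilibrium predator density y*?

At the interior fixed point, setting dx/dt = 0 with x > 0 fixes y* = (prey growth rate)/(xy coefficient) — independent of the other coefficients.
With the change, y* = 0.24/0.0034 = 70.6; it rises from 31.6.

y* ≈ 70.6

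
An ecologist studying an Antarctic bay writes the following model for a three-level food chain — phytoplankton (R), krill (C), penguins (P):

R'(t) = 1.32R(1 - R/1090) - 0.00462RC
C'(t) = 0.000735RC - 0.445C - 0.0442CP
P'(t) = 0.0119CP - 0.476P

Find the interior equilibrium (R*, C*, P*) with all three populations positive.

R* ≈ 937, C* ≈ 40, P* ≈ 5.52

From dP/dt = 0: 0.0119C* = 0.476, so C* = 40.
From dR/dt = 0: 1.32(1 - R*/1090) = 0.00462·40, giving R* = 1090·(1 - 0.14) = 937.
From dC/dt = 0: 0.000735·937 - 0.445 = 0.0442P*, so P* = 0.244/0.0442 = 5.52.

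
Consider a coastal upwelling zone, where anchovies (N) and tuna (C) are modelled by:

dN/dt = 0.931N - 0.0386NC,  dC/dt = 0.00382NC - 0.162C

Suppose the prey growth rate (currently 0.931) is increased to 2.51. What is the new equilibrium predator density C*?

At the interior fixed point, setting dN/dt = 0 with N > 0 fixes C* = (prey growth rate)/(NC coefficient) — independent of the other coefficients.
With the change, C* = 2.51/0.0386 = 65; it rises from 24.1.

C* ≈ 65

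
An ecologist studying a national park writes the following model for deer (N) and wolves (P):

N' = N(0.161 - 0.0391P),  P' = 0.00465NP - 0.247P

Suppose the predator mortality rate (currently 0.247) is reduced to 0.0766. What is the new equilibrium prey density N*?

At the interior fixed point, setting dP/dt = 0 with P > 0 fixes N* = (predator death rate)/(NP coefficient) — independent of the other coefficients.
With the change, N* = 0.0766/0.00465 = 16.5; it falls from 53.1.

N* ≈ 16.5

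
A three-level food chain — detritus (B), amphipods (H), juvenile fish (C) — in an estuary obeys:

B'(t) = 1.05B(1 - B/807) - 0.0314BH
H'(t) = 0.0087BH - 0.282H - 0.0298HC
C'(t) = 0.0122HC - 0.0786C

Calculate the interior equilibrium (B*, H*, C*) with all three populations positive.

From dC/dt = 0: 0.0122H* = 0.0786, so H* = 6.44.
From dB/dt = 0: 1.05(1 - B*/807) = 0.0314·6.44, giving B* = 807·(1 - 0.193) = 652.
From dH/dt = 0: 0.0087·652 - 0.282 = 0.0298C*, so C* = 5.39/0.0298 = 181.

B* ≈ 652, H* ≈ 6.44, C* ≈ 181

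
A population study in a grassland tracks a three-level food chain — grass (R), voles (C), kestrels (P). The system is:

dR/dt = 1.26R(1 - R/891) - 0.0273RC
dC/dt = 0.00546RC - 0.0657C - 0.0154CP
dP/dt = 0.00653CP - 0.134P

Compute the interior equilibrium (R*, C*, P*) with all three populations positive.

R* ≈ 495, C* ≈ 20.5, P* ≈ 171

From dP/dt = 0: 0.00653C* = 0.134, so C* = 20.5.
From dR/dt = 0: 1.26(1 - R*/891) = 0.0273·20.5, giving R* = 891·(1 - 0.445) = 495.
From dC/dt = 0: 0.00546·495 - 0.0657 = 0.0154P*, so P* = 2.64/0.0154 = 171.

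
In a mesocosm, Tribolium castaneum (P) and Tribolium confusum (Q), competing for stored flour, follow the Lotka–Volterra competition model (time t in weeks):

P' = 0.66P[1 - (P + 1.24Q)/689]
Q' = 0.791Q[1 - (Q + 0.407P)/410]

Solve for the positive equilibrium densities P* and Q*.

P* ≈ 365, Q* ≈ 262

Setting both brackets to zero gives the nullclines P + 1.24Q = 689 and 0.407P + Q = 410.
Substituting Q = 410 - 0.407P into the first: P(1 - 1.24·0.407) = 689 - 1.24·410.
So P* = 181/0.495 = 365, and then Q* = 410 - 0.407·365 = 262.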